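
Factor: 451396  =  2^2*11^1* 10259^1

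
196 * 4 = 784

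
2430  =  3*810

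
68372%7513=755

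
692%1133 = 692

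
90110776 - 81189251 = 8921525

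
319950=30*10665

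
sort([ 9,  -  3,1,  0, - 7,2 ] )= [ - 7,  -  3, 0,1,2, 9]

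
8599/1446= 5 + 1369/1446 = 5.95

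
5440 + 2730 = 8170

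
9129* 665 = 6070785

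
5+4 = 9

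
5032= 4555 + 477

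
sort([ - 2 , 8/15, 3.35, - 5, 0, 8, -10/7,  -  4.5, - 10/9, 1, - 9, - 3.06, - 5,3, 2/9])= [ - 9, - 5, - 5, - 4.5, - 3.06 , - 2,-10/7, - 10/9,0, 2/9,8/15, 1, 3, 3.35, 8 ]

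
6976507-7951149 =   -  974642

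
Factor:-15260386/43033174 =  - 7630193/21516587 = - 163^1*271^ ( - 1 )*46811^1*79397^( - 1) 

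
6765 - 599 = 6166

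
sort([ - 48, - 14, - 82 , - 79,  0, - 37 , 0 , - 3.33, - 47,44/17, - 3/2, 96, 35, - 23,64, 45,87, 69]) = [- 82, - 79 , - 48, - 47, - 37, - 23, - 14, - 3.33 , - 3/2, 0, 0, 44/17, 35, 45, 64, 69, 87,  96 ]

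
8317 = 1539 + 6778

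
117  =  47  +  70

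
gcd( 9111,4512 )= 3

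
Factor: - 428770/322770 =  - 809/609 = - 3^( - 1 )*7^( - 1)*29^( - 1)*809^1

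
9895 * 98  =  969710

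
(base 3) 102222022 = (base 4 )2020121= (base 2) 10001000011001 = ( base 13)3C86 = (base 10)8729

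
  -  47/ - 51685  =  47/51685 = 0.00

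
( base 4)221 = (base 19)23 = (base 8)51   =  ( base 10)41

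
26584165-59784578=-33200413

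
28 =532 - 504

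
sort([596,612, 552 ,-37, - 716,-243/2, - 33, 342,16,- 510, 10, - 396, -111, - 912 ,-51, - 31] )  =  [-912,-716,- 510, - 396,- 243/2 ,-111, - 51, - 37, - 33, - 31, 10,16,342, 552,596,612]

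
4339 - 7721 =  - 3382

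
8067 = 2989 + 5078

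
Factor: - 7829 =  - 7829^1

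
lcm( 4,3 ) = 12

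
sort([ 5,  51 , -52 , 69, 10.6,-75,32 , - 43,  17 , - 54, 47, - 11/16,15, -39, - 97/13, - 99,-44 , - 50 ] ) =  [  -  99,- 75,-54 , - 52, -50,-44, - 43, - 39,- 97/13, - 11/16, 5, 10.6,15,  17, 32, 47,51, 69] 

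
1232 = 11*112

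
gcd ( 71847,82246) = 1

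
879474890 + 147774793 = 1027249683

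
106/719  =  106/719 = 0.15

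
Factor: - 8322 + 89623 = 11^1*19^1*389^1=81301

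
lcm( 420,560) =1680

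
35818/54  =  17909/27 =663.30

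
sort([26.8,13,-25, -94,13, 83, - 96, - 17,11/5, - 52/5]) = [- 96, - 94, - 25 , - 17,-52/5,11/5,13, 13, 26.8,83]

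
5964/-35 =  -171 + 3/5 = -  170.40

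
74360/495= 150+2/9 = 150.22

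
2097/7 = 299+4/7= 299.57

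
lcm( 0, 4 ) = 0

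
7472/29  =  257  +  19/29 = 257.66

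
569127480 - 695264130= - 126136650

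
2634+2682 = 5316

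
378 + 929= 1307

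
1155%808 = 347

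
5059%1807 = 1445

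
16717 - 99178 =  - 82461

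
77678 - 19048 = 58630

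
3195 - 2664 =531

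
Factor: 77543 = 77543^1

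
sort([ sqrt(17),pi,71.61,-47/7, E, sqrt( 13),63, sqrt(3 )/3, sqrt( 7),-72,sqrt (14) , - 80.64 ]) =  [ - 80.64,  -  72,-47/7, sqrt( 3 )/3,sqrt( 7 ), E, pi, sqrt( 13 ), sqrt( 14 ), sqrt( 17), 63, 71.61 ] 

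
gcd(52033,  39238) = 853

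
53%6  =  5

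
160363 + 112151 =272514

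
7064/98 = 3532/49 = 72.08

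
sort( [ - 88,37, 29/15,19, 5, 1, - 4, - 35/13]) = [-88, - 4, - 35/13, 1, 29/15,  5,19,37]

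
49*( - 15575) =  - 763175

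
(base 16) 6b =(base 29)3K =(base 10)107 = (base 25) 47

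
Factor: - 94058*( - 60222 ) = 5664360876 = 2^2*3^1*131^1*359^1*10037^1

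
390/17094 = 65/2849 = 0.02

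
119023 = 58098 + 60925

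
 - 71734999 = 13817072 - 85552071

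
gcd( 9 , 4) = 1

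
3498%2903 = 595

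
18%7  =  4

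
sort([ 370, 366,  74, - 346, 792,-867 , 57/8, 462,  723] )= [- 867, - 346,57/8,74,366 , 370, 462,723,792] 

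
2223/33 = 741/11=67.36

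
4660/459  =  10  +  70/459 =10.15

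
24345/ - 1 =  - 24345/1 = - 24345.00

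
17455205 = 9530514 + 7924691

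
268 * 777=208236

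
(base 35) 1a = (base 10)45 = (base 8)55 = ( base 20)25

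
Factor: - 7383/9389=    - 3^1*23^1*41^( - 1)*107^1 * 229^(-1)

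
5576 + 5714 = 11290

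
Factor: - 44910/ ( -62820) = 2^ (  -  1)*349^( - 1)*499^1 = 499/698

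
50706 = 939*54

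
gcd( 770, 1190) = 70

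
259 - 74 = 185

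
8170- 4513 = 3657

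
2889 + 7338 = 10227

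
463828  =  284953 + 178875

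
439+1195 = 1634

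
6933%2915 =1103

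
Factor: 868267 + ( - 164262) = 704005   =  5^1*103^1*1367^1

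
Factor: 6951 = 3^1* 7^1*331^1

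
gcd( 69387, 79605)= 3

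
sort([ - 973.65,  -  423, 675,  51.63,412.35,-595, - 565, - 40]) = [  -  973.65,  -  595, -565,-423, - 40, 51.63,412.35,675 ] 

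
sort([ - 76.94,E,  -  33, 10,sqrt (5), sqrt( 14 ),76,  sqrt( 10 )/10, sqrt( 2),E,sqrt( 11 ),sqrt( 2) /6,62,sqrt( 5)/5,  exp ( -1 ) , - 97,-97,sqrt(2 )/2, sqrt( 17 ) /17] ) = [-97,  -  97,  -  76.94,  -  33, sqrt( 2 )/6,sqrt( 17 ) /17 , sqrt(10 ) /10,exp(- 1 ) , sqrt ( 5) /5,sqrt(2)/2,sqrt( 2),sqrt(5),E,E,sqrt( 11),sqrt(14 ),10,62,76] 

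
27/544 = 27/544 = 0.05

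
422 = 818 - 396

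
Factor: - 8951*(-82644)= 739746444  =  2^2*3^1*71^1*97^1*8951^1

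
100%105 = 100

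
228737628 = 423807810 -195070182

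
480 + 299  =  779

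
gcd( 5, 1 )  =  1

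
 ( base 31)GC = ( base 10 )508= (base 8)774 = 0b111111100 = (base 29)hf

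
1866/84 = 311/14 = 22.21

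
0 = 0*661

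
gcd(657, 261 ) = 9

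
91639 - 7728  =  83911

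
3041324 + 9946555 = 12987879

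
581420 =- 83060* ( -7 )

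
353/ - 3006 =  - 353/3006 = - 0.12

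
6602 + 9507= 16109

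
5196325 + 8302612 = 13498937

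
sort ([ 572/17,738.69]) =[ 572/17,738.69] 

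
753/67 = 11+16/67 = 11.24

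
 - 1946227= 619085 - 2565312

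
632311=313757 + 318554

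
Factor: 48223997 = 48223997^1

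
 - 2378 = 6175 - 8553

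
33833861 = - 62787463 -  - 96621324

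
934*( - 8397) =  - 7842798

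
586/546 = 1 + 20/273  =  1.07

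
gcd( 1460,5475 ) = 365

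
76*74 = 5624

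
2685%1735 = 950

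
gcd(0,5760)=5760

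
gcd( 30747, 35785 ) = 1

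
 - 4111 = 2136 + -6247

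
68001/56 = 1214  +  17/56  =  1214.30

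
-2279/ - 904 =2 + 471/904= 2.52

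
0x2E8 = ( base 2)1011101000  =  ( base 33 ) MI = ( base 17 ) 29d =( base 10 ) 744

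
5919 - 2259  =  3660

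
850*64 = 54400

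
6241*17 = 106097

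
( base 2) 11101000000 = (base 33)1N8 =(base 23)3BG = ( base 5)24411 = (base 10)1856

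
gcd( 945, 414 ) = 9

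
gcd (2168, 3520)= 8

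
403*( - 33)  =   -13299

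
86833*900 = 78149700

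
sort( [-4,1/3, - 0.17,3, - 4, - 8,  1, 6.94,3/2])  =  [ - 8, - 4,  -  4, - 0.17, 1/3,1,  3/2, 3,6.94]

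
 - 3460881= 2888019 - 6348900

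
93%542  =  93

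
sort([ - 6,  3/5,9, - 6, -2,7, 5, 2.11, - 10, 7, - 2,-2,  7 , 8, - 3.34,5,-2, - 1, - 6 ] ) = [ - 10, - 6, - 6, -6, - 3.34, - 2, - 2,  -  2,-2,- 1,3/5, 2.11, 5,5,7,7,  7,8,9 ] 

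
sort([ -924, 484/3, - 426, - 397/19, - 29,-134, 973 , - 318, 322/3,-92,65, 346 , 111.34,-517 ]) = [ - 924, - 517,-426,  -  318, - 134, - 92, - 29, - 397/19, 65, 322/3 , 111.34, 484/3,  346,973]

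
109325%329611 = 109325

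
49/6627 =49/6627 = 0.01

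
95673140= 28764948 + 66908192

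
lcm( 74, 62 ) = 2294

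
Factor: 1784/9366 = 4/21=2^2*3^( - 1 )*7^(- 1 ) 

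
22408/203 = 110 +78/203=110.38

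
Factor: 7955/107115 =3^ ( - 1)*43^1*193^( - 1) = 43/579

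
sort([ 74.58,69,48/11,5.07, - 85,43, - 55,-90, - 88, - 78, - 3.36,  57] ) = [-90,-88, - 85, - 78, - 55,-3.36, 48/11, 5.07,43,57 , 69, 74.58 ] 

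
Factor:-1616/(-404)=2^2 = 4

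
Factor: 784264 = 2^3*13^1*7541^1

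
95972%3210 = 2882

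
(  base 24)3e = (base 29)2s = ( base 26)38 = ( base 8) 126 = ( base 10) 86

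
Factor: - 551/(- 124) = 2^ ( - 2)*19^1*29^1 * 31^( - 1) 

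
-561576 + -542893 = -1104469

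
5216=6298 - 1082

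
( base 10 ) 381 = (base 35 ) AV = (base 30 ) cl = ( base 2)101111101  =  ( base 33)BI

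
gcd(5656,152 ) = 8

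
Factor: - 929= - 929^1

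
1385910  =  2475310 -1089400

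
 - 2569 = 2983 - 5552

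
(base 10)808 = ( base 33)og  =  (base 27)12P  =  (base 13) 4a2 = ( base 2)1100101000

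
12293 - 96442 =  - 84149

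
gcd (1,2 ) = 1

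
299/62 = 299/62= 4.82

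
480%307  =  173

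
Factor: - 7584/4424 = -12/7 = -2^2*3^1 * 7^( -1)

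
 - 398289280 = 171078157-569367437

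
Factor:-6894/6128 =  - 9/8  =  - 2^(-3)*3^2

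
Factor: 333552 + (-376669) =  - 43117 = - 43117^1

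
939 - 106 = 833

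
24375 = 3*8125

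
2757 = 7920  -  5163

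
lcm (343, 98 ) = 686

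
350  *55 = 19250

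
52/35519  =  52/35519 = 0.00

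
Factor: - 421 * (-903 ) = 380163= 3^1 * 7^1 * 43^1* 421^1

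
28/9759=28/9759 = 0.00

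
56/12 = 14/3 =4.67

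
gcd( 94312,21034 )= 2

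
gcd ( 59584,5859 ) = 7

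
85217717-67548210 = 17669507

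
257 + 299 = 556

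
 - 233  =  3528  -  3761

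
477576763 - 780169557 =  - 302592794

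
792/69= 264/23 = 11.48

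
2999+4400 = 7399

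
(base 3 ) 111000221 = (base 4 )2110132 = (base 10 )9502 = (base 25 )F52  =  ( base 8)22436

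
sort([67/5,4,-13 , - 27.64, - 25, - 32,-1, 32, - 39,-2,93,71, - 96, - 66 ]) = [ - 96, - 66 ,  -  39, - 32, - 27.64 , - 25, - 13, - 2 , - 1, 4,67/5, 32 , 71, 93]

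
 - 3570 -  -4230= 660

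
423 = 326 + 97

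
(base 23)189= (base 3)222202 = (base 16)2D2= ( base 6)3202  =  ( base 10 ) 722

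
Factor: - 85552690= - 2^1*5^1*47^1*182027^1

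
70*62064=4344480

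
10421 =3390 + 7031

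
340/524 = 85/131=0.65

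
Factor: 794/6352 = 2^( -3)=1/8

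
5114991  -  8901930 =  - 3786939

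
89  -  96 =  - 7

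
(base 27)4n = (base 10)131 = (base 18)75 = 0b10000011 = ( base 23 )5g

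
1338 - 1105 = 233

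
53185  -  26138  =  27047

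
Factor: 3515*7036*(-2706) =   -  66923547240 = - 2^3 * 3^1*5^1*11^1 * 19^1*37^1*41^1 * 1759^1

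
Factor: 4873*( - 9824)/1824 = -1496011/57 =- 3^(-1 ) *11^1 * 19^( - 1 )*307^1*443^1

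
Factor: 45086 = 2^1 *22543^1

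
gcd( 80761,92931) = 1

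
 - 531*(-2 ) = 1062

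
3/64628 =3/64628 = 0.00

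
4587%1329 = 600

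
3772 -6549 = -2777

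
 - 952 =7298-8250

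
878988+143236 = 1022224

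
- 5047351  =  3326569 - 8373920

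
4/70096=1/17524=0.00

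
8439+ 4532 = 12971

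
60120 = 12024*5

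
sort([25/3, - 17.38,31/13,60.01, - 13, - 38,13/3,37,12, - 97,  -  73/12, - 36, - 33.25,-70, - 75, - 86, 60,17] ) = [ - 97, - 86, - 75,  -  70, - 38 ,-36, - 33.25 ,-17.38, - 13,-73/12, 31/13,13/3,25/3, 12,  17,37, 60, 60.01]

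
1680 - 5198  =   - 3518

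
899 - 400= 499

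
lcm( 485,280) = 27160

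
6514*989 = 6442346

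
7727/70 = 7727/70 = 110.39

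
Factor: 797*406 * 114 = 36888348 =2^2 *3^1 * 7^1*19^1*29^1*797^1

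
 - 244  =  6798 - 7042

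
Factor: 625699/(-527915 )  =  -5^ (-1)*19^(-1 )*5557^(-1 )* 625699^1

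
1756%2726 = 1756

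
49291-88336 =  - 39045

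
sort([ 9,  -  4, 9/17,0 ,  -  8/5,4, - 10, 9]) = [-10, - 4, - 8/5, 0, 9/17, 4, 9, 9 ] 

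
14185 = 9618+4567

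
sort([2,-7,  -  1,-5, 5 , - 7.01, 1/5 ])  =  [  -  7.01, - 7,  -  5,-1,  1/5, 2, 5]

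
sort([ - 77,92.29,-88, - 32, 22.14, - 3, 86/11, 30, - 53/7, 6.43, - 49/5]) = [ - 88, - 77, - 32 , - 49/5, - 53/7, - 3,6.43, 86/11,22.14, 30, 92.29]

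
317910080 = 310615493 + 7294587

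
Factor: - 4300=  - 2^2*5^2  *  43^1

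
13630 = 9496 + 4134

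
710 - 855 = - 145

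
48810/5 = 9762 = 9762.00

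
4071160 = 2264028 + 1807132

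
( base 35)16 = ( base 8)51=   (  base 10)41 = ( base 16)29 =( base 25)1g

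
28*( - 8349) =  - 233772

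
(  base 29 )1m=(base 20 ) 2B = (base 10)51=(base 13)3C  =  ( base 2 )110011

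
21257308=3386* 6278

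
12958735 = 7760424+5198311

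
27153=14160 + 12993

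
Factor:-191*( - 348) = 2^2 * 3^1*29^1*191^1 = 66468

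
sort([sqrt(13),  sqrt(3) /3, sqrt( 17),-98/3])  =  [-98/3 , sqrt( 3)/3,sqrt( 13),sqrt( 17) ]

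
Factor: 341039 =257^1*1327^1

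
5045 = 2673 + 2372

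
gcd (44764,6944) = 124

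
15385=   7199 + 8186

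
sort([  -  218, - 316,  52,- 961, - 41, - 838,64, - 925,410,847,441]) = [ - 961, - 925, - 838, - 316, - 218, - 41,52, 64,410,441,847]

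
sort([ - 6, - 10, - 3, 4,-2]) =[ - 10, - 6, - 3, - 2, 4 ]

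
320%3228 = 320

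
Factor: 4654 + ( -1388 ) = 2^1*23^1* 71^1 = 3266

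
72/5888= 9/736=0.01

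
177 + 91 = 268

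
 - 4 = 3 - 7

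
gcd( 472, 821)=1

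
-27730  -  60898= -88628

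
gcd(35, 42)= 7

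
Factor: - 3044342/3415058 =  - 7^1 * 101^1 * 2153^1 * 1707529^ ( - 1) =- 1522171/1707529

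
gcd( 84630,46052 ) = 2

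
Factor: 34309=11^1*3119^1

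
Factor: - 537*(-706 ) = 379122 = 2^1*3^1*179^1*353^1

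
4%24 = 4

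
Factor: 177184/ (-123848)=  -  196/137 = -2^2*7^2 * 137^( -1)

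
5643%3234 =2409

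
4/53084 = 1/13271= 0.00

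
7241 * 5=36205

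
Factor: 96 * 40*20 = 2^10*3^1*5^2 = 76800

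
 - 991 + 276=-715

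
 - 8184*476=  - 3895584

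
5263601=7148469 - 1884868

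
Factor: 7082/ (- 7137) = - 2^1*3^(-2 )*13^( - 1 )*61^(-1)*3541^1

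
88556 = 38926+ 49630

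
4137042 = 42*98501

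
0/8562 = 0 = 0.00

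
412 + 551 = 963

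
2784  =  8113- 5329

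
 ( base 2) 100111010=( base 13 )1b2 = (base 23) df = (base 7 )626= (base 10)314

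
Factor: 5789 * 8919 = 51632091 =3^2*7^1*827^1*991^1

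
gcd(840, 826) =14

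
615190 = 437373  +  177817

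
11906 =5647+6259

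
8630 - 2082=6548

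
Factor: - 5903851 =-19^1*310729^1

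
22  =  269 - 247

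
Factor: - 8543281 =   -  23^1*371447^1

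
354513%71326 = 69209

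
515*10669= 5494535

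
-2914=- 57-2857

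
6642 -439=6203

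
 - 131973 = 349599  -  481572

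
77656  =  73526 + 4130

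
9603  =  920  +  8683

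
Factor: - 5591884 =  - 2^2*37^1*37783^1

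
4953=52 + 4901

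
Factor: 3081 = 3^1* 13^1*79^1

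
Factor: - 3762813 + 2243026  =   - 73^1*109^1*191^1 = -  1519787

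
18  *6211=111798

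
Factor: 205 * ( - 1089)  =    -  223245 = - 3^2 *5^1 * 11^2*41^1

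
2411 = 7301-4890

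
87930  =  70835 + 17095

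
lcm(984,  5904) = 5904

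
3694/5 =3694/5= 738.80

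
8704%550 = 454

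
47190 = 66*715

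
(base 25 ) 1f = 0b101000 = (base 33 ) 17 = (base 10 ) 40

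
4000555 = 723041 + 3277514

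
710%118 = 2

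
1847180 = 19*97220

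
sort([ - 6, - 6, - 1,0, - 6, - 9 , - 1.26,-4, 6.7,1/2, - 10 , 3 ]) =[ - 10, - 9, - 6, - 6, - 6, - 4, - 1.26, - 1,0,1/2,  3,6.7 ] 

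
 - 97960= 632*(-155 )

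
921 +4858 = 5779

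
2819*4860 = 13700340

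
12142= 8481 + 3661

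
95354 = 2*47677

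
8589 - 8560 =29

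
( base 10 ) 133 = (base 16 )85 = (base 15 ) 8D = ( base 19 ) 70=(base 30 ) 4d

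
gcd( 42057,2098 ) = 1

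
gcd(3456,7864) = 8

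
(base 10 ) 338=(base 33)A8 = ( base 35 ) 9n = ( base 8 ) 522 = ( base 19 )HF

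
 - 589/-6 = 589/6 = 98.17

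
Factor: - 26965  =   - 5^1*5393^1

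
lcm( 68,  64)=1088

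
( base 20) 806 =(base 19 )8ge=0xC86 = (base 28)42E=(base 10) 3206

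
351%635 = 351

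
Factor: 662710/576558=331355/288279 = 3^( - 4 )*5^1 * 3559^( - 1)*66271^1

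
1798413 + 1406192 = 3204605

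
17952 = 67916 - 49964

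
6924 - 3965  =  2959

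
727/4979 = 727/4979 = 0.15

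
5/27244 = 5/27244 = 0.00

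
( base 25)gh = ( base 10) 417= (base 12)2a9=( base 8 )641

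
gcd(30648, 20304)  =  24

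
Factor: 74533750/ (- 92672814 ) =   -  3^(-1)* 5^4 *13^ (- 1)*17^( - 1)*47^(  -  1)*1487^(-1) * 59627^1 = - 37266875/46336407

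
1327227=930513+396714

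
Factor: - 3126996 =-2^2*3^2*86861^1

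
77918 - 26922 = 50996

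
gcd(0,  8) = 8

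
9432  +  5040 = 14472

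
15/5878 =15/5878  =  0.00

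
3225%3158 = 67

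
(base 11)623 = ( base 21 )1eg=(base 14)3B9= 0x2EF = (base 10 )751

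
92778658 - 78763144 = 14015514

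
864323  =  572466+291857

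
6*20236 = 121416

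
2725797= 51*53447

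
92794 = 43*2158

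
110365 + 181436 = 291801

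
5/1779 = 5/1779 =0.00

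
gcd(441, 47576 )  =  1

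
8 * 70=560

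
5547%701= 640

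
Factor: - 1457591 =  - 41^1 * 73^1 * 487^1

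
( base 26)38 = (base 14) 62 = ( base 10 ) 86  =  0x56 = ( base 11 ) 79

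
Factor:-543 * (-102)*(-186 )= - 2^2*3^3*17^1*31^1 * 181^1 =- 10301796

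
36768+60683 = 97451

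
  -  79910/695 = -115+3/139 = - 114.98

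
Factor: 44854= 2^1*41^1 * 547^1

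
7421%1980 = 1481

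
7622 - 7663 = -41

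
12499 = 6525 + 5974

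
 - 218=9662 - 9880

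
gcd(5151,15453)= 5151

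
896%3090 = 896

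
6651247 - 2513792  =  4137455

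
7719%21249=7719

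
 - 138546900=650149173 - 788696073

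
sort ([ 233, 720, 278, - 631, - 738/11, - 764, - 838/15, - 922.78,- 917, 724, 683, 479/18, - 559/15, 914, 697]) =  [ - 922.78, - 917, - 764, - 631, - 738/11, -838/15, - 559/15, 479/18,233,278,683, 697,720, 724, 914] 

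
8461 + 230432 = 238893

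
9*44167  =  397503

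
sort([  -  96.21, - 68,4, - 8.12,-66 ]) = [-96.21,-68,-66, - 8.12, 4]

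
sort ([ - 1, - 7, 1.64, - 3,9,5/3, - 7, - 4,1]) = [ - 7, - 7,  -  4, - 3,- 1  ,  1,1.64,  5/3, 9 ] 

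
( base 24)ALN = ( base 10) 6287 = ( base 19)h7h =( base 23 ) BK8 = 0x188F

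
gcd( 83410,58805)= 95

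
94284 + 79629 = 173913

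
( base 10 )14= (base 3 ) 112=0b1110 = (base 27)E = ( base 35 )E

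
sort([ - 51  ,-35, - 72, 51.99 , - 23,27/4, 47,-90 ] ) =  [- 90,- 72, - 51,-35, - 23, 27/4,47,51.99]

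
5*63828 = 319140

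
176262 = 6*29377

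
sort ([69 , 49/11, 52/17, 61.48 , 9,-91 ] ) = [ - 91,52/17, 49/11 , 9, 61.48, 69]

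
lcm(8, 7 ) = 56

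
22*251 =5522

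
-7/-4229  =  7/4229 =0.00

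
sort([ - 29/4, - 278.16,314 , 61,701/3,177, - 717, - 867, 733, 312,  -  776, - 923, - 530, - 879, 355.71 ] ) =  [- 923,-879,-867, - 776, - 717, - 530, - 278.16, - 29/4,61,177,701/3, 312,314, 355.71,733]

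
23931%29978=23931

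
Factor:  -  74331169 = -11^1*631^1*10709^1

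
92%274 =92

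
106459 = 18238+88221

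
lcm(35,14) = 70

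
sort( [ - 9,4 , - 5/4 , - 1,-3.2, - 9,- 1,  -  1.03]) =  [-9,  -  9,-3.2, - 5/4, - 1.03, - 1,-1, 4 ] 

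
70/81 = 70/81= 0.86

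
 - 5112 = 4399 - 9511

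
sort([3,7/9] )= [7/9,  3]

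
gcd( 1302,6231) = 93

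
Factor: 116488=2^3*14561^1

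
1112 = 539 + 573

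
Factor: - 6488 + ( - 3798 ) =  - 10286 = - 2^1*37^1*139^1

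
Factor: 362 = 2^1*181^1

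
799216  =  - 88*( - 9082)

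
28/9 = 28/9 = 3.11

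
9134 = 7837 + 1297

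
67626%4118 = 1738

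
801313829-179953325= 621360504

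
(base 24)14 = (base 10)28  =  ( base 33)s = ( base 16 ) 1c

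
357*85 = 30345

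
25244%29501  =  25244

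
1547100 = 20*77355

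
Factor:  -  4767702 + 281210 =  - 2^2*773^1*1451^1 = - 4486492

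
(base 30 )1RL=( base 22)3cf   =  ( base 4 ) 123003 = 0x6C3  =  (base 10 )1731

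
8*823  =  6584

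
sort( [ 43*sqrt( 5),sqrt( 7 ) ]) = [ sqrt ( 7), 43* sqrt ( 5 ) ] 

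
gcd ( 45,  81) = 9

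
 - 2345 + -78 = - 2423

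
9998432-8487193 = 1511239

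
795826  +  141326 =937152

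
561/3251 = 561/3251 = 0.17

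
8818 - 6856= 1962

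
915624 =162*5652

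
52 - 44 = 8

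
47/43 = 1 + 4/43= 1.09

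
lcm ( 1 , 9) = 9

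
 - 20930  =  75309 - 96239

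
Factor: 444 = 2^2 * 3^1*37^1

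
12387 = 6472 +5915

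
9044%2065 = 784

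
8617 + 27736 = 36353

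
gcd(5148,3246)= 6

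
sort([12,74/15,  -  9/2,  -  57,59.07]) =[-57, - 9/2, 74/15, 12, 59.07]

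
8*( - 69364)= - 554912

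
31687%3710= 2007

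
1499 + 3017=4516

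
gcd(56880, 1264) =1264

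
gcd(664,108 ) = 4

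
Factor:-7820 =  - 2^2*5^1*17^1*23^1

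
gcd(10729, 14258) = 1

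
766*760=582160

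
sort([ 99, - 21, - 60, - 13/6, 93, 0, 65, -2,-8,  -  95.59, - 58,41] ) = [-95.59, - 60, - 58, - 21, - 8, - 13/6, - 2,  0,41,65, 93, 99 ] 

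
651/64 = 651/64 = 10.17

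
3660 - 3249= 411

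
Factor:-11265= -3^1 *5^1 * 751^1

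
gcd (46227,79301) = 1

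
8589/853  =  10 + 59/853 = 10.07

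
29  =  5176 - 5147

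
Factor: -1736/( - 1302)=2^2*3^(- 1)=4/3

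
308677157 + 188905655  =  497582812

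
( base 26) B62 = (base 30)8d4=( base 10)7594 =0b1110110101010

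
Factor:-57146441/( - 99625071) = 3^( -1 )*7^( - 1 ) *11^1*13^(  -  1)*43^1 * 73^( - 1 )*4999^ ( - 1) * 120817^1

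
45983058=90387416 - 44404358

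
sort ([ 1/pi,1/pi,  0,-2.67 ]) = [ - 2.67 , 0,  1/pi,1/pi ] 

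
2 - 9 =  - 7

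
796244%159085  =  819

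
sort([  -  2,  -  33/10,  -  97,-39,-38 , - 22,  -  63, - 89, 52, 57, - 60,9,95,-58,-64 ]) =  [- 97,-89 ,-64, - 63, -60,-58,-39, -38, - 22 ,- 33/10,-2, 9, 52, 57,95]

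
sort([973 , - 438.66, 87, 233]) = [  -  438.66,87, 233,  973]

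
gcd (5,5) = 5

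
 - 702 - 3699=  -4401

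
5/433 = 5/433 = 0.01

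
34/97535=34/97535=0.00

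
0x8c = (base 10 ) 140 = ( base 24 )5K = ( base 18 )7E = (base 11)118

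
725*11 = 7975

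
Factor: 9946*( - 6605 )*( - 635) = 2^1 *5^2*127^1*1321^1*4973^1 = 41715264550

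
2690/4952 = 1345/2476 = 0.54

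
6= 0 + 6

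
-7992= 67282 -75274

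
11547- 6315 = 5232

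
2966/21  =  2966/21=141.24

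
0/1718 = 0 = 0.00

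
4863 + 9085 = 13948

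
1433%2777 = 1433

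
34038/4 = 17019/2 = 8509.50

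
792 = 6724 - 5932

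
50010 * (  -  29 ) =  - 1450290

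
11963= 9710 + 2253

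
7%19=7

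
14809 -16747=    - 1938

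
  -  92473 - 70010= -162483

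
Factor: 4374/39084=2^( - 1)*3^6 * 3257^( - 1)= 729/6514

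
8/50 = 4/25 = 0.16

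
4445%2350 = 2095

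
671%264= 143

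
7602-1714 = 5888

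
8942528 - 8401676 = 540852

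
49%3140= 49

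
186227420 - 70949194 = 115278226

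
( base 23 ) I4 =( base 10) 418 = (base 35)BX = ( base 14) 21c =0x1A2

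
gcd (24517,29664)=1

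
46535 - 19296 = 27239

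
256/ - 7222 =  - 128/3611 = - 0.04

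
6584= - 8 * ( - 823)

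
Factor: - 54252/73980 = -3^( - 1 ) * 5^( - 1 )*11^1 = - 11/15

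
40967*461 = 18885787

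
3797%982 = 851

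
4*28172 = 112688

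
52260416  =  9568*5462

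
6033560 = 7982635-1949075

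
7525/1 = 7525 = 7525.00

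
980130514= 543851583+436278931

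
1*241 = 241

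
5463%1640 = 543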